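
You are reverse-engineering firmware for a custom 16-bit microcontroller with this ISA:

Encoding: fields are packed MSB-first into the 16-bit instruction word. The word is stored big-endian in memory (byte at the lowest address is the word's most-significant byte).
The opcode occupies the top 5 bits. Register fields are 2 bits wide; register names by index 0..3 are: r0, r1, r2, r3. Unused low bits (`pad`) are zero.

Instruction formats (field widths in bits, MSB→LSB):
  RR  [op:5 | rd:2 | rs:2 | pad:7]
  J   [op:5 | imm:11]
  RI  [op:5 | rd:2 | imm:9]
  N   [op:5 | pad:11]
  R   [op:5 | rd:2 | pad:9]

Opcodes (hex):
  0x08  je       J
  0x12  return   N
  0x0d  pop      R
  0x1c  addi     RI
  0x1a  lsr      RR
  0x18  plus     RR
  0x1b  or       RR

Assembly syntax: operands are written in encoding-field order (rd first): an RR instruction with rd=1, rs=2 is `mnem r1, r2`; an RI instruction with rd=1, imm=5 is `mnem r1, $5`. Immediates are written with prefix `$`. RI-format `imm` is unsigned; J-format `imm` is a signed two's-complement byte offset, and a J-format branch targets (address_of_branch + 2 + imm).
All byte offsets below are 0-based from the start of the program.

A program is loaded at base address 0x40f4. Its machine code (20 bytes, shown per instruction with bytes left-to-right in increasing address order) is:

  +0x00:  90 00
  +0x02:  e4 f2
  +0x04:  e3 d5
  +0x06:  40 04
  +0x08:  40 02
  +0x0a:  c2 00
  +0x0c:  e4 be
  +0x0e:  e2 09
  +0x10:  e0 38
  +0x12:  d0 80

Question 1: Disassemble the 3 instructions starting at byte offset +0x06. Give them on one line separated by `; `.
je $4; je $2; plus r1, r0

+0x06: 40 04 ⇒ word 0x4004 (big)
  opcode bits[15:11]=0x8: je/J
  [10:0] imm=4 = $4
+0x08: 40 02 ⇒ word 0x4002 (big)
  opcode bits[15:11]=0x8: je/J
  [10:0] imm=2 = $2
+0x0a: c2 00 ⇒ word 0xc200 (big)
  opcode bits[15:11]=0x18: plus/RR
  [10:9] rd=1 = r1
  [8:7] rs=0 = r0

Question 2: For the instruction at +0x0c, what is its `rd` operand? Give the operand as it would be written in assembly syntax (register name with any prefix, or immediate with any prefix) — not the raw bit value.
r2

@+0c  big-endian(e4 be) = 0xe4be
  opcode bits[15:11]=0x1c: addi/RI
  rd@[10:9]=0x2 ⇒ r2
  imm@[8:0]=0xbe ⇒ $190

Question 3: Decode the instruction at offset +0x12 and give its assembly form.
off 0x12: read d0 80 as big → 0xd080
  opcode bits[15:11]=0x1a: lsr/RR
  rd: (w>>9)&0x3=0x0 → r0
  rs: (w>>7)&0x3=0x1 → r1

lsr r0, r1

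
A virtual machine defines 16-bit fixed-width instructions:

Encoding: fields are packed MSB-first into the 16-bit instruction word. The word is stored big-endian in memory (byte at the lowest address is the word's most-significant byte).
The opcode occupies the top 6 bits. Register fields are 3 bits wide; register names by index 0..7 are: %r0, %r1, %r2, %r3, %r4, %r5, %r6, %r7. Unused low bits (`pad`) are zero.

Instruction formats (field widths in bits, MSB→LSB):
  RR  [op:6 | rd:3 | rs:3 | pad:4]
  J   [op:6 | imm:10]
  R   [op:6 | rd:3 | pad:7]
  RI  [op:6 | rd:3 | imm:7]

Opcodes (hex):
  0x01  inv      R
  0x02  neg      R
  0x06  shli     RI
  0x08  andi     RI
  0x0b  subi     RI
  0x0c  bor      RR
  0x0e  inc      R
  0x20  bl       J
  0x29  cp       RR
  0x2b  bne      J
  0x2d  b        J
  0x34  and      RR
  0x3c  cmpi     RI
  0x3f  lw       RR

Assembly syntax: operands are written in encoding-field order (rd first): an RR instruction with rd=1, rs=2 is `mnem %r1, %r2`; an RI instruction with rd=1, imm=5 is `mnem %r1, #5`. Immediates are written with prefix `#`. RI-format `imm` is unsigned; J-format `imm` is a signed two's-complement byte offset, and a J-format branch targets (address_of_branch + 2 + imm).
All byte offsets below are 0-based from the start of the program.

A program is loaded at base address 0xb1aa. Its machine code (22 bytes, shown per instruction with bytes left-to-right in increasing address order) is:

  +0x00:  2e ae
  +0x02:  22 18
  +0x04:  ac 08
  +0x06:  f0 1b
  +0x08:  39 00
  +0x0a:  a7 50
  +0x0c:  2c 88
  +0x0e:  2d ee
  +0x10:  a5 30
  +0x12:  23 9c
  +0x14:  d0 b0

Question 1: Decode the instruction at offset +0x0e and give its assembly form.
off 0x0e: read 2d ee as big → 0x2dee
  opcode bits[15:10]=0xb: subi/RI
  rd@[9:7]=0x3 ⇒ %r3
  imm@[6:0]=0x6e ⇒ #110

subi %r3, #110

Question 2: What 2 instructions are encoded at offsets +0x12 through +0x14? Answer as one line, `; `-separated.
andi %r7, #28; and %r1, %r3

[12] 23 9c → 0x239c
  op=0x239c>>10=0x8 ⇒ andi (RI)
  [9:7] rd=7 = %r7
  [6:0] imm=28 = #28
[14] d0 b0 → 0xd0b0
  op=0xd0b0>>10=0x34 ⇒ and (RR)
  [9:7] rd=1 = %r1
  [6:4] rs=3 = %r3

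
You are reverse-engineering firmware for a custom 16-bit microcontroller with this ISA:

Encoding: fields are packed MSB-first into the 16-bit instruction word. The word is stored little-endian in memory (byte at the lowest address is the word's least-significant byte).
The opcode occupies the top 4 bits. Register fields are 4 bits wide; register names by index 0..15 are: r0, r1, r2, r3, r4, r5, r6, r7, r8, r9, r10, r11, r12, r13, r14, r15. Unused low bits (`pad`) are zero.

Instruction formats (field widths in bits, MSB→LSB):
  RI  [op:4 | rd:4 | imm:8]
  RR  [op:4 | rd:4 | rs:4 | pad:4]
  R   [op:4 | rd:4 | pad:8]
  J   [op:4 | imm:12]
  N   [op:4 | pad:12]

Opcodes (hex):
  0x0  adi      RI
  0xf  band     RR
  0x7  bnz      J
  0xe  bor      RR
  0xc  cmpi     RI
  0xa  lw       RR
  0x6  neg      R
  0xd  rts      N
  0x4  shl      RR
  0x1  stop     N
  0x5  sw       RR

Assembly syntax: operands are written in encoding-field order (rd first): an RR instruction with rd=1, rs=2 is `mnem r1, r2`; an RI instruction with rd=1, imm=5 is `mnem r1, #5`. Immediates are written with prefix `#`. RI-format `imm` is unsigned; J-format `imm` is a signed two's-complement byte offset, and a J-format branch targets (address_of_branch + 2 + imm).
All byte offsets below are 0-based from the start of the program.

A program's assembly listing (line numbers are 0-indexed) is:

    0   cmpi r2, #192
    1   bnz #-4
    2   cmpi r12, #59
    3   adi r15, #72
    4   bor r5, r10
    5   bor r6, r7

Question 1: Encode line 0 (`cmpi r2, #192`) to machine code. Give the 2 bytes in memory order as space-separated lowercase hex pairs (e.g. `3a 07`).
L0: cmpi op=0xc:4|rd=2:4|imm=192:8 ⇒ 0xc2c0 ⇒ little c0 c2

c0 c2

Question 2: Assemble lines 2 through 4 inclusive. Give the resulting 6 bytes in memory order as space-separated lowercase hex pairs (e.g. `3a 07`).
3b cc 48 0f a0 e5

2. cmpi fields op=0xc:4|rd=12:4|imm=59:8 → word cc3bh → 3b cc
3. adi fields op=0x0:4|rd=15:4|imm=72:8 → word 0f48h → 48 0f
4. bor fields op=0xe:4|rd=5:4|rs=10:4|pad=0:4 → word e5a0h → a0 e5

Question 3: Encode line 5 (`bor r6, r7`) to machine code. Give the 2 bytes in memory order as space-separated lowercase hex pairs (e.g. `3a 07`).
5. bor fields op=0xe:4|rd=6:4|rs=7:4|pad=0:4 → word e670h → 70 e6

70 e6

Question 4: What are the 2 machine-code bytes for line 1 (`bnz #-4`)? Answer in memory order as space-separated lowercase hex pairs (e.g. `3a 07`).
L1: bnz op=0x7:4|imm=-4:12 ⇒ 0x7ffc ⇒ little fc 7f

fc 7f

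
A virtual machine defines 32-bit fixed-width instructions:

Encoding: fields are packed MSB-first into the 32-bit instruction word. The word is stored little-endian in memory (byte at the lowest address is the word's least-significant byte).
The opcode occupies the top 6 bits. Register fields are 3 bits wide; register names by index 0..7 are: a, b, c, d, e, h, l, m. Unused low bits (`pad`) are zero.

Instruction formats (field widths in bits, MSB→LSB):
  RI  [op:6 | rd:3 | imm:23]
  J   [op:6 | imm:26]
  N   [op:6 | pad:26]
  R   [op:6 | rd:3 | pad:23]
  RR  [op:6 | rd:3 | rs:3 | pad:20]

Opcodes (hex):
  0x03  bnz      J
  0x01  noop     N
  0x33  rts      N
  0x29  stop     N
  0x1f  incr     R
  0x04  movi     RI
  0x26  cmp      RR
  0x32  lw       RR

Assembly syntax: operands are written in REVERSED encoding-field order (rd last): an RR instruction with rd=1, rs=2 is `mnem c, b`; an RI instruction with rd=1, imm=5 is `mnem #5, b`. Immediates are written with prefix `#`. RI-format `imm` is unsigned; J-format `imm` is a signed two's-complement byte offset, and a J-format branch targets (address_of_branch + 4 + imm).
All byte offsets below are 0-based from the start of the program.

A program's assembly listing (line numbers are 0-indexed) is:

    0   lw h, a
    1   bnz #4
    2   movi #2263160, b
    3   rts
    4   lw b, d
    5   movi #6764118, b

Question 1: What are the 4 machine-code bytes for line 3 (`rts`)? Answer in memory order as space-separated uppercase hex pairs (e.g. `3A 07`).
00 00 00 CC

3. rts fields op=0x33:6|pad=0:26 → word cc000000h → 00 00 00 cc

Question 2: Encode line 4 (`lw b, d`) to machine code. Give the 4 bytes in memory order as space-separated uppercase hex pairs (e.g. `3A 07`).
line 4 (lw): pack op=0x32:6|rd=3:3|rs=1:3|pad=0:20 = 0xc9900000; little→ 00 00 90 c9

00 00 90 C9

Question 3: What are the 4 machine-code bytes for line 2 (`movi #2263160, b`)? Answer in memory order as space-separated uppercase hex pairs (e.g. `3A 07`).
L2: movi op=0x4:6|rd=1:3|imm=2263160:23 ⇒ 0x10a28878 ⇒ little 78 88 a2 10

78 88 A2 10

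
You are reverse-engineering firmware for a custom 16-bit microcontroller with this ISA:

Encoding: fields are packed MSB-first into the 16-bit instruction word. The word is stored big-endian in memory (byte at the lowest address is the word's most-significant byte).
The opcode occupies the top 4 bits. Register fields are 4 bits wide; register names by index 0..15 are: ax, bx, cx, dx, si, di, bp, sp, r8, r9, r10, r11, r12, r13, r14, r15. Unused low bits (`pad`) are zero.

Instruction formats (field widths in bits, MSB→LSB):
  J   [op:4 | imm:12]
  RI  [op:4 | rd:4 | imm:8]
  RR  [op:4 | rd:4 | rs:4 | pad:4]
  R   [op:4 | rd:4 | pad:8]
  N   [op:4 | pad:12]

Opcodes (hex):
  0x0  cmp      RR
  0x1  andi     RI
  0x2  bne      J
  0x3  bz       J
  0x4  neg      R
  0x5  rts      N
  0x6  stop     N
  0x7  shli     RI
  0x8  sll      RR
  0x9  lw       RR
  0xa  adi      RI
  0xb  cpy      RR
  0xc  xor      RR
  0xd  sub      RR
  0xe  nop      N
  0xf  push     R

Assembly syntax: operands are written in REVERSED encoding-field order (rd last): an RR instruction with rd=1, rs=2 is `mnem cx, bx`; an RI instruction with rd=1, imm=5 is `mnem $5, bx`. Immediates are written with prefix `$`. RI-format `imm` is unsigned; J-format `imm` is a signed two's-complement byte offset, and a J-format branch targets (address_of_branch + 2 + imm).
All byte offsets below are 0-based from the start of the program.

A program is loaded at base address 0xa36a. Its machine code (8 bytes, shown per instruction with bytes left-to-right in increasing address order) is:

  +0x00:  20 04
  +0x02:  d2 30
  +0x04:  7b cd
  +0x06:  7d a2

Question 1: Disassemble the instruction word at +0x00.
off 0x00: read 20 04 as big → 0x2004
  opcode bits[15:12]=0x2: bne/J
  [11:0] imm=4 = $4

bne $4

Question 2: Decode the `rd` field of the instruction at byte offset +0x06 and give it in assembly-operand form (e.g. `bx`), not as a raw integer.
r13

+0x06: 7d a2 ⇒ word 0x7da2 (big)
  top 4b → 0x7 → shli [RI]
  [11:8] rd=13 = r13
  [7:0] imm=162 = $162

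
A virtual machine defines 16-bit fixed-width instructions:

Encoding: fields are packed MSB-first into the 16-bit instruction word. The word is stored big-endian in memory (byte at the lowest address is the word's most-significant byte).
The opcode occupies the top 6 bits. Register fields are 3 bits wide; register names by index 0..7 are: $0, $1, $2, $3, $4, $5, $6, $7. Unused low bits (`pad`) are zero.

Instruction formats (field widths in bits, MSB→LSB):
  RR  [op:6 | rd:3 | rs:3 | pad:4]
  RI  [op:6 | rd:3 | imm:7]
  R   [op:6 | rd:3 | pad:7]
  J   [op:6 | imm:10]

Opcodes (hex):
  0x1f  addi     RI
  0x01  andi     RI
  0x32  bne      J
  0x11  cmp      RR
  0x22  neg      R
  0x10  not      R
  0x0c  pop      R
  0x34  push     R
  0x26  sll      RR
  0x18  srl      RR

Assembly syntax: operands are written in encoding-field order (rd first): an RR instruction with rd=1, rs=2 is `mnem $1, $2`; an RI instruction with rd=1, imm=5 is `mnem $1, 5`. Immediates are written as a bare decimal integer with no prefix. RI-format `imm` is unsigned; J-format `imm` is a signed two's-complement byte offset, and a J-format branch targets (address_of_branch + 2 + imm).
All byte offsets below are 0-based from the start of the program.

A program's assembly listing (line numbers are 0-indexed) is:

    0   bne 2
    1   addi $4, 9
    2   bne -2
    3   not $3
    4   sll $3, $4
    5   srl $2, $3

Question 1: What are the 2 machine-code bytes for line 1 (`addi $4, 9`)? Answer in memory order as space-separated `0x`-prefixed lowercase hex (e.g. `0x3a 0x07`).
L1: addi op=0x1f:6|rd=4:3|imm=9:7 ⇒ 0x7e09 ⇒ big 7e 09

0x7e 0x09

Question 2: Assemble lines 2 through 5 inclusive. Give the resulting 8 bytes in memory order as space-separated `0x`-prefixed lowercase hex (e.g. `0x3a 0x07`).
2. bne fields op=0x32:6|imm=-2:10 → word cbfeh → cb fe
3. not fields op=0x10:6|rd=3:3|pad=0:7 → word 4180h → 41 80
4. sll fields op=0x26:6|rd=3:3|rs=4:3|pad=0:4 → word 99c0h → 99 c0
5. srl fields op=0x18:6|rd=2:3|rs=3:3|pad=0:4 → word 6130h → 61 30

0xcb 0xfe 0x41 0x80 0x99 0xc0 0x61 0x30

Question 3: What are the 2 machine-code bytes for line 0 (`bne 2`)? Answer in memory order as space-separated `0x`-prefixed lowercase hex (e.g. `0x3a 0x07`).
0. bne fields op=0x32:6|imm=2:10 → word c802h → c8 02

0xc8 0x02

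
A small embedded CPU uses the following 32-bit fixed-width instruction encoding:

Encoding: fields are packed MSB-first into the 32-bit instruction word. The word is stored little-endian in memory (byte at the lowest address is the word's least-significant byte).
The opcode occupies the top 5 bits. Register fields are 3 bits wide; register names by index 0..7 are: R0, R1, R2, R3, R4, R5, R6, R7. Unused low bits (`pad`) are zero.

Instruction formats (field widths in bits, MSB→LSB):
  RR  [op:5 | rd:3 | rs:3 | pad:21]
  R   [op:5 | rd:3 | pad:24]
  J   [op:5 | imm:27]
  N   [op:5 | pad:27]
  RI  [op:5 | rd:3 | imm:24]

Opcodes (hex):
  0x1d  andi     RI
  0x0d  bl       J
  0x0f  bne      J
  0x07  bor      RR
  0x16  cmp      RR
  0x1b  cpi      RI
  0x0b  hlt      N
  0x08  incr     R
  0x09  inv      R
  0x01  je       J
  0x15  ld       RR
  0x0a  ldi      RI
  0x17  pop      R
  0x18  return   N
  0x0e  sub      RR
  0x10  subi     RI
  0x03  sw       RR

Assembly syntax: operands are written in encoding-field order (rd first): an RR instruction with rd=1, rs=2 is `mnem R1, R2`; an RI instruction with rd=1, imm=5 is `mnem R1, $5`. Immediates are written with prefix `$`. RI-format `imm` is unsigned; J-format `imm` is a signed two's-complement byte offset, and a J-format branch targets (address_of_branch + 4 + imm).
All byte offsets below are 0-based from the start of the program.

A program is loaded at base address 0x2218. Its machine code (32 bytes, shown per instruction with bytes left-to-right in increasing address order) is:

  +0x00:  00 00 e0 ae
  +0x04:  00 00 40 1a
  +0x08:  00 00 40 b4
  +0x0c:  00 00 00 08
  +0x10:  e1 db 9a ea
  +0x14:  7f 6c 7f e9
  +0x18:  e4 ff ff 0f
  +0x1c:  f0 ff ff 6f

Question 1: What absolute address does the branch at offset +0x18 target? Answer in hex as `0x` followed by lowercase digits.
@+18  little-endian(e4 ff ff 0f) = 0x0fffffe4
  op=0x0fffffe4>>27=0x1 ⇒ je (J)
  [26:0] imm=134217700 (s27→-28) = $-28
  target = base 0x2218 + off 0x18 + 4 + imm -28 = 0x2218

0x2218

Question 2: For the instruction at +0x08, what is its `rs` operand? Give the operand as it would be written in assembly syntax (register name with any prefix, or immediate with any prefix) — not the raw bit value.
R2

off 0x08: read 00 00 40 b4 as little → 0xb4400000
  top 5b → 0x16 → cmp [RR]
  rd: (w>>24)&0x7=0x4 → R4
  rs: (w>>21)&0x7=0x2 → R2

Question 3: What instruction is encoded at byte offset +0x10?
andi R2, $10148833

[10] e1 db 9a ea → 0xea9adbe1
  opcode bits[31:27]=0x1d: andi/RI
  [26:24] rd=2 = R2
  [23:0] imm=10148833 = $10148833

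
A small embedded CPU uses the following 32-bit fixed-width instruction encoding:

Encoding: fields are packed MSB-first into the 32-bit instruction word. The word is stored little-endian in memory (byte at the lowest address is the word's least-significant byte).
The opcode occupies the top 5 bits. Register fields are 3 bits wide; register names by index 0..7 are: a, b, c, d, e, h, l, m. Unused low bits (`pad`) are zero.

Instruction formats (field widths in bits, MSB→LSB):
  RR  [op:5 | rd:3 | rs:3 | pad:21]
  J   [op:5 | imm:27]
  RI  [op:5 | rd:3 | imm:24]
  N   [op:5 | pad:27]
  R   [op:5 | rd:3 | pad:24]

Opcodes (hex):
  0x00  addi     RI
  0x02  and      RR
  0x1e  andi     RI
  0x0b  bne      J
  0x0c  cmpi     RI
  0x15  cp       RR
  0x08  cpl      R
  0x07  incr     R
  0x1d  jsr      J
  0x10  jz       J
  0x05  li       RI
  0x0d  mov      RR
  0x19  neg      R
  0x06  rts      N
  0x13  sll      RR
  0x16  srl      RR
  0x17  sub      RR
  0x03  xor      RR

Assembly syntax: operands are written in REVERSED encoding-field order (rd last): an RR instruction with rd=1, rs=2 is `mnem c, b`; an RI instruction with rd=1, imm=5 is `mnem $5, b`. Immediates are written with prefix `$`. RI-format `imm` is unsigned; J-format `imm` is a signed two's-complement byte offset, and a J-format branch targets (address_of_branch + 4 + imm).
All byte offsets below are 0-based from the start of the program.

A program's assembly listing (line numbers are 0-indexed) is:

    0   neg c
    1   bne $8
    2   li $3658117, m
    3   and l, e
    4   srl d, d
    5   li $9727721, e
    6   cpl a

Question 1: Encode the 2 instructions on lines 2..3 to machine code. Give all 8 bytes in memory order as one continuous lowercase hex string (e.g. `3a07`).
2. li fields op=0x5:5|rd=7:3|imm=3658117:24 → word 2f37d185h → 85 d1 37 2f
3. and fields op=0x2:5|rd=4:3|rs=6:3|pad=0:21 → word 14c00000h → 00 00 c0 14

85d1372f0000c014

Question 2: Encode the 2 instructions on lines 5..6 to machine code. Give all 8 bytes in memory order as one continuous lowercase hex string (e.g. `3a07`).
line 5 (li): pack op=0x5:5|rd=4:3|imm=9727721:24 = 0x2c946ee9; little→ e9 6e 94 2c
line 6 (cpl): pack op=0x8:5|rd=0:3|pad=0:24 = 0x40000000; little→ 00 00 00 40

e96e942c00000040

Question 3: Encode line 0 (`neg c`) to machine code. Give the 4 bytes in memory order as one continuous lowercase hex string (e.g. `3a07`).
000000ca

line 0 (neg): pack op=0x19:5|rd=2:3|pad=0:24 = 0xca000000; little→ 00 00 00 ca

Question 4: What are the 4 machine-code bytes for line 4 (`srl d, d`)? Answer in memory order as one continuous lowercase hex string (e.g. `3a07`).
4. srl fields op=0x16:5|rd=3:3|rs=3:3|pad=0:21 → word b3600000h → 00 00 60 b3

000060b3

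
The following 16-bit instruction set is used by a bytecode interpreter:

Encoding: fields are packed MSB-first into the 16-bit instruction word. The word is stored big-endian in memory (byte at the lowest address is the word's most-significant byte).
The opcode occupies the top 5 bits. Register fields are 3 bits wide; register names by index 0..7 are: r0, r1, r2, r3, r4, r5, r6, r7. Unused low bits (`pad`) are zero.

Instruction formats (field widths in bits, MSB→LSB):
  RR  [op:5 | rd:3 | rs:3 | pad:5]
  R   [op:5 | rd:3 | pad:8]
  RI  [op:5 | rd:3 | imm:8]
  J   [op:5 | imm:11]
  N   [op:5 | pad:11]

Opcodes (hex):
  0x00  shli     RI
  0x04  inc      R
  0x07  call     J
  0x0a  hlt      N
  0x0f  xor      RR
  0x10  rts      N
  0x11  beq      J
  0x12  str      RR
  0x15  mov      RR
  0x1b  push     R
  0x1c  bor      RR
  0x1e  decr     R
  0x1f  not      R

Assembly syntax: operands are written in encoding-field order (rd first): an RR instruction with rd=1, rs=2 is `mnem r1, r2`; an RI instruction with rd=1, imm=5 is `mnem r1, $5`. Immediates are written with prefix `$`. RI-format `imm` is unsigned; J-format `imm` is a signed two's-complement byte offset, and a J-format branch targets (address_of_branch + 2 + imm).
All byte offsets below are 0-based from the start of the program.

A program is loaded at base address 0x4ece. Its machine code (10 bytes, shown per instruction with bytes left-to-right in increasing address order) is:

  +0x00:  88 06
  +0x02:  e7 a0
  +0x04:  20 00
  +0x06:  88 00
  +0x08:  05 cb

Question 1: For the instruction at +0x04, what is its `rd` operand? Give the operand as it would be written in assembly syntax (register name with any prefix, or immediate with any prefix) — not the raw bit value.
+0x04: 20 00 ⇒ word 0x2000 (big)
  op=0x2000>>11=0x4 ⇒ inc (R)
  [10:8] rd=0 = r0

r0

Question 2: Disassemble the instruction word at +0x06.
[06] 88 00 → 0x8800
  opcode bits[15:11]=0x11: beq/J
  imm: (w>>0)&0x7ff=0x0 → $0

beq $0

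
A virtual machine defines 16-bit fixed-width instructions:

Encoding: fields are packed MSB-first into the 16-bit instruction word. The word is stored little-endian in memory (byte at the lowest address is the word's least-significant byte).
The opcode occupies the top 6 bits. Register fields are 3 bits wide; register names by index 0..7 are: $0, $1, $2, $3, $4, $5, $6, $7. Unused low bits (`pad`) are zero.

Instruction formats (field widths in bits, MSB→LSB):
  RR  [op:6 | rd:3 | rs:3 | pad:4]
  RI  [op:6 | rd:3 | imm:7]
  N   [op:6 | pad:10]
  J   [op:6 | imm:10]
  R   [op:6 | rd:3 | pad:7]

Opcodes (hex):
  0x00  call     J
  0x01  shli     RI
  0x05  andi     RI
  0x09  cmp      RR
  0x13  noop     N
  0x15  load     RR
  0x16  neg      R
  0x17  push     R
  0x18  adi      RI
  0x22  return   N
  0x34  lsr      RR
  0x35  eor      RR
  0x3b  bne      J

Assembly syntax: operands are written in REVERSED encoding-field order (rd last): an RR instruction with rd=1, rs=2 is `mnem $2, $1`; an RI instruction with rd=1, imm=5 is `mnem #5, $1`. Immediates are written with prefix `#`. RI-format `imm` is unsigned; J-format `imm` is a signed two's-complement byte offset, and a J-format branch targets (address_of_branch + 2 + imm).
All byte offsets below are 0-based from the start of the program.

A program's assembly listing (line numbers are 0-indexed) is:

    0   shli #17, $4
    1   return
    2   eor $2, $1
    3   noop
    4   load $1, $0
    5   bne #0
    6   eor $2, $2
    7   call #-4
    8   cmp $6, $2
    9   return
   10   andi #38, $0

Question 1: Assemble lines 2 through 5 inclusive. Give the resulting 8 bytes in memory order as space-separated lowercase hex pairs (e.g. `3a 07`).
2. eor fields op=0x35:6|rd=1:3|rs=2:3|pad=0:4 → word d4a0h → a0 d4
3. noop fields op=0x13:6|pad=0:10 → word 4c00h → 00 4c
4. load fields op=0x15:6|rd=0:3|rs=1:3|pad=0:4 → word 5410h → 10 54
5. bne fields op=0x3b:6|imm=0:10 → word ec00h → 00 ec

a0 d4 00 4c 10 54 00 ec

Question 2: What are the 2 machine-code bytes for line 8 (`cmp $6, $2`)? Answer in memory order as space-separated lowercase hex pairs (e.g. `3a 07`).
60 25

L8: cmp op=0x9:6|rd=2:3|rs=6:3|pad=0:4 ⇒ 0x2560 ⇒ little 60 25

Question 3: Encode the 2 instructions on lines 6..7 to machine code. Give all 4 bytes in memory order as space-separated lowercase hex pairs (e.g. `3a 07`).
20 d5 fc 03

L6: eor op=0x35:6|rd=2:3|rs=2:3|pad=0:4 ⇒ 0xd520 ⇒ little 20 d5
L7: call op=0x0:6|imm=-4:10 ⇒ 0x03fc ⇒ little fc 03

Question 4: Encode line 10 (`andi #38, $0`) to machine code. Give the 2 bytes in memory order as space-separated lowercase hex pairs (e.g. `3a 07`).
26 14

line 10 (andi): pack op=0x5:6|rd=0:3|imm=38:7 = 0x1426; little→ 26 14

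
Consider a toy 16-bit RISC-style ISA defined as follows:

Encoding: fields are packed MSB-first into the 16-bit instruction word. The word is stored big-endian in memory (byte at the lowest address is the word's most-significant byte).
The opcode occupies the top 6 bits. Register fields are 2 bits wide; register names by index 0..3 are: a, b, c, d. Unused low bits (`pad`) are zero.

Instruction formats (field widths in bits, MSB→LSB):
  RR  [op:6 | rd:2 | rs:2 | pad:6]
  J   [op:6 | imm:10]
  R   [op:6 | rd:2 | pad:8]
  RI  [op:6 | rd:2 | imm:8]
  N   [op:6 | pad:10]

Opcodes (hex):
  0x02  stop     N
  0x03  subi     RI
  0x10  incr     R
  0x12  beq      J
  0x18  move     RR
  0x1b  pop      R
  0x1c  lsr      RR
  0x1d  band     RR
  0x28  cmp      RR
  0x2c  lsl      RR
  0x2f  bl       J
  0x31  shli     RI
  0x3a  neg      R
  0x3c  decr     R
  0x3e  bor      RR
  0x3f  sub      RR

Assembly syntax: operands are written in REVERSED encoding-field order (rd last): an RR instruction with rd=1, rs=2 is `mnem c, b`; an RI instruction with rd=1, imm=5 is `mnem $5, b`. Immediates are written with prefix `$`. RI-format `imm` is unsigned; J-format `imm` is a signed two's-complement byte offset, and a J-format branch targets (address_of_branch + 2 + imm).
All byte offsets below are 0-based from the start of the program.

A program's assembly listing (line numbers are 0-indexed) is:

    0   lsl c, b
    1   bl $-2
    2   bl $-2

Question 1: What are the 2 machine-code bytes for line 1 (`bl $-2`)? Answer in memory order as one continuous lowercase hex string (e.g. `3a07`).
bffe

line 1 (bl): pack op=0x2f:6|imm=-2:10 = 0xbffe; big→ bf fe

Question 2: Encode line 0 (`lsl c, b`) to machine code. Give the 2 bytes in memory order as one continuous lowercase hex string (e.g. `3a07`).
b180

L0: lsl op=0x2c:6|rd=1:2|rs=2:2|pad=0:6 ⇒ 0xb180 ⇒ big b1 80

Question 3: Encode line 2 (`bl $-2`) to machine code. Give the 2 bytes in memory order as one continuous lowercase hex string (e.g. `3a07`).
bffe

L2: bl op=0x2f:6|imm=-2:10 ⇒ 0xbffe ⇒ big bf fe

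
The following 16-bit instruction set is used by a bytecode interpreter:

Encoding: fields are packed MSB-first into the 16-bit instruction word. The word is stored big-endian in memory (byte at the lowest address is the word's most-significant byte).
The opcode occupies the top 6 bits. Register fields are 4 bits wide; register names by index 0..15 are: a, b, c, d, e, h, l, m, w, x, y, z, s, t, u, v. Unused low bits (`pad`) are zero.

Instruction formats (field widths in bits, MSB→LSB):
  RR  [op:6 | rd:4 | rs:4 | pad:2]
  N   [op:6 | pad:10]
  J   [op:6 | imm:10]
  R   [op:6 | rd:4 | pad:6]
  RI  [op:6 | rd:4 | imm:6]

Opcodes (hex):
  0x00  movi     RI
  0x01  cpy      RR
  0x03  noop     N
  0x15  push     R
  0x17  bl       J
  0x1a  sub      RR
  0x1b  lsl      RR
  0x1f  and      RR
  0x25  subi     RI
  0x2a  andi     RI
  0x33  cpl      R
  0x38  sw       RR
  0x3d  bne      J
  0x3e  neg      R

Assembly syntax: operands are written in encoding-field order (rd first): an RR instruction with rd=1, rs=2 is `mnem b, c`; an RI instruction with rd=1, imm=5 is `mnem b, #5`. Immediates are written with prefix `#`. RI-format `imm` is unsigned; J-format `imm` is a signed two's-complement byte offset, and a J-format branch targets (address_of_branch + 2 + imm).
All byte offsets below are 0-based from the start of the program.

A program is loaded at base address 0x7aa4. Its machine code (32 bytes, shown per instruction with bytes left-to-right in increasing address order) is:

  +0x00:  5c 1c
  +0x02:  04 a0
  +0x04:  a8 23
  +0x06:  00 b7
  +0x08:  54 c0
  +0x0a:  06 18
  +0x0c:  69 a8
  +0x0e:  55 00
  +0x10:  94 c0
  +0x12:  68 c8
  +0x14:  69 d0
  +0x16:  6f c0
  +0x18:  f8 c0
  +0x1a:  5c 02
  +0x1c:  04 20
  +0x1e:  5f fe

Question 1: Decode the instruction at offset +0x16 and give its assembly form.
[16] 6f c0 → 0x6fc0
  op=0x6fc0>>10=0x1b ⇒ lsl (RR)
  rd: (w>>6)&0xf=0xf → v
  rs: (w>>2)&0xf=0x0 → a

lsl v, a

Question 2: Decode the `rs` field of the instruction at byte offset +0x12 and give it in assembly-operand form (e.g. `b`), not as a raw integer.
c

+0x12: 68 c8 ⇒ word 0x68c8 (big)
  top 6b → 0x1a → sub [RR]
  [9:6] rd=3 = d
  [5:2] rs=2 = c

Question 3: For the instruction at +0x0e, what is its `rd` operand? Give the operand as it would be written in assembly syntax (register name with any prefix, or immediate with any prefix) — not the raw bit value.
+0x0e: 55 00 ⇒ word 0x5500 (big)
  opcode bits[15:10]=0x15: push/R
  rd@[9:6]=0x4 ⇒ e

e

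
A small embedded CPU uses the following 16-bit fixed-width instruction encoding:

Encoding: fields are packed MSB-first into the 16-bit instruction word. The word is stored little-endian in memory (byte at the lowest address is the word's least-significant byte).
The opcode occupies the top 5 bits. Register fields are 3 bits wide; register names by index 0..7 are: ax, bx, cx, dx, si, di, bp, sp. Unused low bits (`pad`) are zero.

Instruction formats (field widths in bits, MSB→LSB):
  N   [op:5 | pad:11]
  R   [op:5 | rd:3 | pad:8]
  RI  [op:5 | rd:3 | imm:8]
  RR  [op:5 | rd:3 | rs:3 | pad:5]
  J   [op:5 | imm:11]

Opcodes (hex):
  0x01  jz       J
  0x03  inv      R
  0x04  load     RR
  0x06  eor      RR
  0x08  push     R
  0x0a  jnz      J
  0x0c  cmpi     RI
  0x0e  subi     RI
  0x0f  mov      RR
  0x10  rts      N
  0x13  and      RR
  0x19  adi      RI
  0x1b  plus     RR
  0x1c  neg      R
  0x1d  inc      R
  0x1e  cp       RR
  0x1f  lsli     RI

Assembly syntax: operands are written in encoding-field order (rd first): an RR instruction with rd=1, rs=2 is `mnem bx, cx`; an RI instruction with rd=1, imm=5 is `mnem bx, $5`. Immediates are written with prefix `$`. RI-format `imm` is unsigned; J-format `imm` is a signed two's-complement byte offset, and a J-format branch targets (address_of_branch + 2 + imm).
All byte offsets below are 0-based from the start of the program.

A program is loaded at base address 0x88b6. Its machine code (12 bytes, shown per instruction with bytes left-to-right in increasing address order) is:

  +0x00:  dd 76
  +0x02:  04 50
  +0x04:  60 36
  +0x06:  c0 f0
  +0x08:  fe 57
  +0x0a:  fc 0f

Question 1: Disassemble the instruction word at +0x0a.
jz $-4

[0a] fc 0f → 0x0ffc
  op=0x0ffc>>11=0x1 ⇒ jz (J)
  imm@[10:0]=0x7fc (s11→-4) ⇒ $-4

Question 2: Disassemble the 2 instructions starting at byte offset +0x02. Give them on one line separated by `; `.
@+02  little-endian(04 50) = 0x5004
  top 5b → 0xa → jnz [J]
  [10:0] imm=4 = $4
@+04  little-endian(60 36) = 0x3660
  top 5b → 0x6 → eor [RR]
  [10:8] rd=6 = bp
  [7:5] rs=3 = dx

jnz $4; eor bp, dx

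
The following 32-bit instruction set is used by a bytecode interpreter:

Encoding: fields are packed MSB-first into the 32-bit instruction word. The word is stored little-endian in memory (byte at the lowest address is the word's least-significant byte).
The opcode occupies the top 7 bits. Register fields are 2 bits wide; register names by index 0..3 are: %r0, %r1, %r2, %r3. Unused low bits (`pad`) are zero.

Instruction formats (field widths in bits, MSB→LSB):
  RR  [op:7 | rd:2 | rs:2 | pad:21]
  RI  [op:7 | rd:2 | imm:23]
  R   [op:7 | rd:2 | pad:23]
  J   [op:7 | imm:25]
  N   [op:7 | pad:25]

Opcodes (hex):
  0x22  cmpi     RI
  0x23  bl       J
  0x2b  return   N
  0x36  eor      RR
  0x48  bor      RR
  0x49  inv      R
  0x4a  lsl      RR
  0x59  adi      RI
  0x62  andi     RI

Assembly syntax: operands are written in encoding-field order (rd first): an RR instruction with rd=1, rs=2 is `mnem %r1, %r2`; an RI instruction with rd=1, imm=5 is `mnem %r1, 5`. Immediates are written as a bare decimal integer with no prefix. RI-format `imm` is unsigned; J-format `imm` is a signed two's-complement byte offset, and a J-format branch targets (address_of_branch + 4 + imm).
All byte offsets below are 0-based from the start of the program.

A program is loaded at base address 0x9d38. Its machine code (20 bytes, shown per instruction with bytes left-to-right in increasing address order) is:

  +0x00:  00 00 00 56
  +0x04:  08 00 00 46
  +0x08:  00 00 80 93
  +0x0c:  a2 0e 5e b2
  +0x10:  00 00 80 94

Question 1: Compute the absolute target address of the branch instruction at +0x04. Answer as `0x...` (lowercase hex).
off 0x04: read 08 00 00 46 as little → 0x46000008
  op=0x46000008>>25=0x23 ⇒ bl (J)
  imm: (w>>0)&0x1ffffff=0x8 → 8
  target = base 0x9d38 + off 0x04 + 4 + imm 8 = 0x9d48

0x9d48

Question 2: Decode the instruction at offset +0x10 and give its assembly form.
+0x10: 00 00 80 94 ⇒ word 0x94800000 (little)
  top 7b → 0x4a → lsl [RR]
  rd@[24:23]=0x1 ⇒ %r1
  rs@[22:21]=0x0 ⇒ %r0

lsl %r1, %r0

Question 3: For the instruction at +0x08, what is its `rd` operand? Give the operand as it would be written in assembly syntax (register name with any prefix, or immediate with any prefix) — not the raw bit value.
%r3

[08] 00 00 80 93 → 0x93800000
  opcode bits[31:25]=0x49: inv/R
  rd: (w>>23)&0x3=0x3 → %r3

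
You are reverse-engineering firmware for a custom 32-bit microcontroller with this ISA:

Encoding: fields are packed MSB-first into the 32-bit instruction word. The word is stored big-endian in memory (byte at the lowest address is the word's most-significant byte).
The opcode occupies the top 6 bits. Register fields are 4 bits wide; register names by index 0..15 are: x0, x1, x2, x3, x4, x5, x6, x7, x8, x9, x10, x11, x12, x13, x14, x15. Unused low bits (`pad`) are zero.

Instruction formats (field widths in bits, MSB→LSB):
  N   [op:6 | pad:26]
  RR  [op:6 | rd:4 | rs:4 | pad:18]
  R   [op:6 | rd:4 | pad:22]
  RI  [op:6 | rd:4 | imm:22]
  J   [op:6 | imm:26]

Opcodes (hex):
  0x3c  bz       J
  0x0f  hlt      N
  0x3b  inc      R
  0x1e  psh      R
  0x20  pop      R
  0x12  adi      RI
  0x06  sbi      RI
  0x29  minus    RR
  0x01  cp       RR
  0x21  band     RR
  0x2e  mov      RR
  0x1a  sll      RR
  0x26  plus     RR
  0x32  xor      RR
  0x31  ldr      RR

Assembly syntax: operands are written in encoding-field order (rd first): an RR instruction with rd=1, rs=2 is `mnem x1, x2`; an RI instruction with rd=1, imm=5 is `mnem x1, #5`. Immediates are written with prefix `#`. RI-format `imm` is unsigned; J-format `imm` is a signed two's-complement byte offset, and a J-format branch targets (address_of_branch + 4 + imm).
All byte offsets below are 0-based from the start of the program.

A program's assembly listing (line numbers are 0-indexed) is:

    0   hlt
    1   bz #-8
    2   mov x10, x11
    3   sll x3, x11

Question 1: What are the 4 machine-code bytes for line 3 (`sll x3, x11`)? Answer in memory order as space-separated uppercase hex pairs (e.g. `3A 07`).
3. sll fields op=0x1a:6|rd=3:4|rs=11:4|pad=0:18 → word 68ec0000h → 68 ec 00 00

68 EC 00 00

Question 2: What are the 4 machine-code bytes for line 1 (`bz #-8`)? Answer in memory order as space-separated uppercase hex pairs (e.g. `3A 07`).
1. bz fields op=0x3c:6|imm=-8:26 → word f3fffff8h → f3 ff ff f8

F3 FF FF F8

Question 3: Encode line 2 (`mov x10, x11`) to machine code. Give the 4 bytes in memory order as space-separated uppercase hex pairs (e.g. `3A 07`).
2. mov fields op=0x2e:6|rd=10:4|rs=11:4|pad=0:18 → word baac0000h → ba ac 00 00

BA AC 00 00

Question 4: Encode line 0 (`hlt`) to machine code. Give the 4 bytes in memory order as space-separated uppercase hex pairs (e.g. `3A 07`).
3C 00 00 00

line 0 (hlt): pack op=0xf:6|pad=0:26 = 0x3c000000; big→ 3c 00 00 00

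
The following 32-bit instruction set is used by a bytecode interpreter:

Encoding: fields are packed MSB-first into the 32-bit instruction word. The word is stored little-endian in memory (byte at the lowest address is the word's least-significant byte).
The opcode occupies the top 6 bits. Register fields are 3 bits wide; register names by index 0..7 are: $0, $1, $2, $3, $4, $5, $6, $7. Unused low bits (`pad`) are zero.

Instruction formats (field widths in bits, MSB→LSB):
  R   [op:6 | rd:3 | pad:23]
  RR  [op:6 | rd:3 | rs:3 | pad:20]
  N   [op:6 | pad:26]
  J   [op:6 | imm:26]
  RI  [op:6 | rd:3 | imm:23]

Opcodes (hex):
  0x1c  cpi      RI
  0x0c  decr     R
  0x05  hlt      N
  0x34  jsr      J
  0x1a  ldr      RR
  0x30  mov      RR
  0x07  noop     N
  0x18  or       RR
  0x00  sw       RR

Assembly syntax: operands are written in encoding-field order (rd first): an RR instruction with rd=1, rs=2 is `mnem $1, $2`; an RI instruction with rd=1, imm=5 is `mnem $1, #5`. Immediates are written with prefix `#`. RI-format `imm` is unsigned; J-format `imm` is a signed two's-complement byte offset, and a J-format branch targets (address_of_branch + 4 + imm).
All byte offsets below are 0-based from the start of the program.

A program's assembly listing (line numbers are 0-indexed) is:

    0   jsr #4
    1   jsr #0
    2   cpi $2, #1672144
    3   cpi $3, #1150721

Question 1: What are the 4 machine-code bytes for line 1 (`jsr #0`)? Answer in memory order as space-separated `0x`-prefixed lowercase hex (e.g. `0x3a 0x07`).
0x00 0x00 0x00 0xd0

1. jsr fields op=0x34:6|imm=0:26 → word d0000000h → 00 00 00 d0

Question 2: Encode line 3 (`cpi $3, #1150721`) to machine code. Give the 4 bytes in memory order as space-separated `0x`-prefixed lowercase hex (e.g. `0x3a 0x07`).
L3: cpi op=0x1c:6|rd=3:3|imm=1150721:23 ⇒ 0x71918f01 ⇒ little 01 8f 91 71

0x01 0x8f 0x91 0x71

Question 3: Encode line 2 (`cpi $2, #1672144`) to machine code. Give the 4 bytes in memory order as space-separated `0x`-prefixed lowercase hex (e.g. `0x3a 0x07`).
0xd0 0x83 0x19 0x71

line 2 (cpi): pack op=0x1c:6|rd=2:3|imm=1672144:23 = 0x711983d0; little→ d0 83 19 71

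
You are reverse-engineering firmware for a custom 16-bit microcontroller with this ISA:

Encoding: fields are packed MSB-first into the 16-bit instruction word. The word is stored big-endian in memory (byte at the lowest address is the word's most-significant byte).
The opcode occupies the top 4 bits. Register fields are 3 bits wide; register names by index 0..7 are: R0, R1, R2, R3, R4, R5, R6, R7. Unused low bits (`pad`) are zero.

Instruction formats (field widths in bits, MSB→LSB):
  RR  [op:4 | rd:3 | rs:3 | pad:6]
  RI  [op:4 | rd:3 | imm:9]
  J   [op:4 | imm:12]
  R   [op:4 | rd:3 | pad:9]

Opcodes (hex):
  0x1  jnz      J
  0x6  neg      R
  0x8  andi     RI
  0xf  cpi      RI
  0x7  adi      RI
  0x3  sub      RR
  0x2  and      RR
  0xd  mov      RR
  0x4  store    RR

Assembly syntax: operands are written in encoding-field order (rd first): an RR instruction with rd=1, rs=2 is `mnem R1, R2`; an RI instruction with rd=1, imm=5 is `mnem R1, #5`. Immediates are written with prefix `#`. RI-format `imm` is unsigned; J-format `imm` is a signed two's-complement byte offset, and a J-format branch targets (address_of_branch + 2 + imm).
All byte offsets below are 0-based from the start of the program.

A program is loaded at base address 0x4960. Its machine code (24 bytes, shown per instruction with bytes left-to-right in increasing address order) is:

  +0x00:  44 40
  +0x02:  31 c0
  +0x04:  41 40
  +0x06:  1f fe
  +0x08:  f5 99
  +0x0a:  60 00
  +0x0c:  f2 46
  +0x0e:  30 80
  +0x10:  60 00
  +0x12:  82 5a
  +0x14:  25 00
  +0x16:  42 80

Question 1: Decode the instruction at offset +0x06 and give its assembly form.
+0x06: 1f fe ⇒ word 0x1ffe (big)
  opcode bits[15:12]=0x1: jnz/J
  [11:0] imm=4094 (s12→-2) = #-2

jnz #-2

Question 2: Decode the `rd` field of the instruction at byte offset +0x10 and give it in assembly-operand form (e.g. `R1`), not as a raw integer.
R0

@+10  big-endian(60 00) = 0x6000
  op=0x6000>>12=0x6 ⇒ neg (R)
  rd@[11:9]=0x0 ⇒ R0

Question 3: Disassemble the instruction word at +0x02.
sub R0, R7

off 0x02: read 31 c0 as big → 0x31c0
  op=0x31c0>>12=0x3 ⇒ sub (RR)
  rd@[11:9]=0x0 ⇒ R0
  rs@[8:6]=0x7 ⇒ R7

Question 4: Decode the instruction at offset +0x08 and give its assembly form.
cpi R2, #409

@+08  big-endian(f5 99) = 0xf599
  top 4b → 0xf → cpi [RI]
  rd: (w>>9)&0x7=0x2 → R2
  imm: (w>>0)&0x1ff=0x199 → #409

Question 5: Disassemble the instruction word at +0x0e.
off 0x0e: read 30 80 as big → 0x3080
  top 4b → 0x3 → sub [RR]
  [11:9] rd=0 = R0
  [8:6] rs=2 = R2

sub R0, R2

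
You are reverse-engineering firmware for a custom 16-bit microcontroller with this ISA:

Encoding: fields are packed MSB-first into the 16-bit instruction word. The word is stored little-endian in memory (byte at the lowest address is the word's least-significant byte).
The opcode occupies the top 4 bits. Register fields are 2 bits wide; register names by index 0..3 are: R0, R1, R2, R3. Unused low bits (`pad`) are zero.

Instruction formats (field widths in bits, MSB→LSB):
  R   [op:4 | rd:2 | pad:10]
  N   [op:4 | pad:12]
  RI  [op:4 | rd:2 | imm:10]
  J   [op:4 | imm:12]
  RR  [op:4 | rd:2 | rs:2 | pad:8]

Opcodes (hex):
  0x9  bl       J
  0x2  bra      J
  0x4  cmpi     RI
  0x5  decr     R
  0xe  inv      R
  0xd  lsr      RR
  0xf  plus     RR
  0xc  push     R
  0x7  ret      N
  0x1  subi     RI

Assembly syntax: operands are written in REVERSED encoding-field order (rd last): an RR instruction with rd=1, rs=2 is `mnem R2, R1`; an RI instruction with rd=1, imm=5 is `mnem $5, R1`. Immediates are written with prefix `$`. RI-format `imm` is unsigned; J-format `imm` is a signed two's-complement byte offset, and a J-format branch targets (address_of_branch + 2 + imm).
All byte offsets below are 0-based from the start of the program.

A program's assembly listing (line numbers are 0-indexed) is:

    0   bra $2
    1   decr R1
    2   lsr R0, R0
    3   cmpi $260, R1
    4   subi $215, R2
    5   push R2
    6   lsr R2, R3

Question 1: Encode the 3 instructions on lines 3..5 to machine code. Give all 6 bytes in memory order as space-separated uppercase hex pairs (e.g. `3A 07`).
04 45 D7 18 00 C8

L3: cmpi op=0x4:4|rd=1:2|imm=260:10 ⇒ 0x4504 ⇒ little 04 45
L4: subi op=0x1:4|rd=2:2|imm=215:10 ⇒ 0x18d7 ⇒ little d7 18
L5: push op=0xc:4|rd=2:2|pad=0:10 ⇒ 0xc800 ⇒ little 00 c8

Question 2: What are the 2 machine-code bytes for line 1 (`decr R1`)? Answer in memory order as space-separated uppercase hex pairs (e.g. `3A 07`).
L1: decr op=0x5:4|rd=1:2|pad=0:10 ⇒ 0x5400 ⇒ little 00 54

00 54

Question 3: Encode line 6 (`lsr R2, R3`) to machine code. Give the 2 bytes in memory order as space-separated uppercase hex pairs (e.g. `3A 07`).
line 6 (lsr): pack op=0xd:4|rd=3:2|rs=2:2|pad=0:8 = 0xde00; little→ 00 de

00 DE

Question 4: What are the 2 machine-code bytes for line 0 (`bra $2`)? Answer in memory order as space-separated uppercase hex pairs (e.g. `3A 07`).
02 20

L0: bra op=0x2:4|imm=2:12 ⇒ 0x2002 ⇒ little 02 20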